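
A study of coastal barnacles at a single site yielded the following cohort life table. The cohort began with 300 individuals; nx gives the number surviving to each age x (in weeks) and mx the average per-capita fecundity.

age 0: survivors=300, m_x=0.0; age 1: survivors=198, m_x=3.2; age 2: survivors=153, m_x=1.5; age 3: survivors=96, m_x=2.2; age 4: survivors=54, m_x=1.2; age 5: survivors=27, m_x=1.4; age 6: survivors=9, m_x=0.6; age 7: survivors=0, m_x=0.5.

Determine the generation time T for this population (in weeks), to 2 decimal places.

1.87

lx = nx/n0 = nx/300: 1, 0.66, 0.51, 0.32, 0.18, 0.09, 0.03, 0
lx·mx: 0, 2.112, 0.765, 0.704, 0.216, 0.126, 0.018, 0 → R0 = 3.941
x·lx·mx: 0, 2.112, 1.53, 2.112, 0.864, 0.63, 0.108, 0 → Σ = 7.356
T = 7.356 / 3.941 = 1.866531… → 1.87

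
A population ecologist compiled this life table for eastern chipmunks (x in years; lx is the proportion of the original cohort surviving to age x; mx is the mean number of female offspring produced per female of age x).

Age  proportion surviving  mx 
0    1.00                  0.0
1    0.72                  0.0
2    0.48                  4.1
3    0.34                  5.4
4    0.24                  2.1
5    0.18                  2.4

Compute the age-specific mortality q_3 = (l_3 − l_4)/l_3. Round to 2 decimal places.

q_3 = (l_3 − l_4) / l_3 = (0.34 − 0.24) / 0.34
     = 0.1 / 0.34 = 0.294118… → 0.29

0.29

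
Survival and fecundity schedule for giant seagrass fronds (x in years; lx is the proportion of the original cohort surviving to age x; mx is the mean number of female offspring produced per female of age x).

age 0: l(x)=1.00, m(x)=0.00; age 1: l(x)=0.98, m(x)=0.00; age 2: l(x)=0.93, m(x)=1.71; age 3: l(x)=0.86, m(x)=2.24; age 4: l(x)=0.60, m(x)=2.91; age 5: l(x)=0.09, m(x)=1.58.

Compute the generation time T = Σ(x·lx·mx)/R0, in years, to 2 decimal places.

lx·mx: 0, 0, 1.5903, 1.9264, 1.746, 0.1422 → R0 = 5.4049
x·lx·mx: 0, 0, 3.1806, 5.7792, 6.984, 0.711 → Σ = 16.6548
T = 16.6548 / 5.4049 = 3.081426… → 3.08

3.08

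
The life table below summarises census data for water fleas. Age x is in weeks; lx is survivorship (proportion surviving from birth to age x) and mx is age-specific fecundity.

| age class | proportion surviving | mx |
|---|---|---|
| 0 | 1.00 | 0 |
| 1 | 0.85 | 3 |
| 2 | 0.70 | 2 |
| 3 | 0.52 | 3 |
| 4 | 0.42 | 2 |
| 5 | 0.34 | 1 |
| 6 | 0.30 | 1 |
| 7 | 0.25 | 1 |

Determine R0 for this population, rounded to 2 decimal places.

lx·mx by age: 0, 2.55, 1.4, 1.56, 0.84, 0.34, 0.3, 0.25
R0 = Σ lx·mx = 7.24 → 7.24

7.24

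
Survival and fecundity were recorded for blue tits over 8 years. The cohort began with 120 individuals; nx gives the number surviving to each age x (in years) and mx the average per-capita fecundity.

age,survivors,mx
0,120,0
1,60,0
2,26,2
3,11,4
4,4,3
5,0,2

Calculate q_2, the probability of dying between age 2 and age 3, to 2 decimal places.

lx = nx/n0 = nx/120: 1, 0.5, 0.21667…, 0.09167…, 0.03333…, 0
q_2 = (l_2 − l_3) / l_2 = (0.216667… − 0.091667…) / 0.216667…
     = 0.125… / 0.216667… = 0.576923… → 0.58

0.58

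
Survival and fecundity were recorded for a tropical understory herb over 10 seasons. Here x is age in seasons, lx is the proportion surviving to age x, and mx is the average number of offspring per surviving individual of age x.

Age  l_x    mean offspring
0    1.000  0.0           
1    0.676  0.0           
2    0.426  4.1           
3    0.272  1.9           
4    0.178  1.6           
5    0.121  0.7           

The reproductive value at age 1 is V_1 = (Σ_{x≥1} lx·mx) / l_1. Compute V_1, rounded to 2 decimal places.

3.89

lx·mx for x ≥ 1: 0, 1.7466, 0.5168, 0.2848, 0.0847 → sum = 2.6329
V_1 = 2.6329 / l_1 = 2.6329 / 0.676 = 3.894822… → 3.89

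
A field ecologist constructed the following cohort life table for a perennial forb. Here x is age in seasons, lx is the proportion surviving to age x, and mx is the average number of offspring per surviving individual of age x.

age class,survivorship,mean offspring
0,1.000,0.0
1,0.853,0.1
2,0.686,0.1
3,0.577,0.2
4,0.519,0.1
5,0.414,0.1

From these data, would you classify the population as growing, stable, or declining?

R0 = Σ lx·mx = 0 + 0.0853 + 0.0686 + 0.1154 + 0.0519 + 0.0414 = 0.3626
R0 < 1, so the population is declining.

declining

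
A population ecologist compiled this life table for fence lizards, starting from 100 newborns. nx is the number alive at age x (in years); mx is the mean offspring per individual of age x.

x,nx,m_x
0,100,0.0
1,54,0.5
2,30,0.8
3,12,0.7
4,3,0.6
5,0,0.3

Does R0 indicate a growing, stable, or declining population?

lx = nx/n0 = nx/100: 1, 0.54, 0.3, 0.12, 0.03, 0
R0 = Σ lx·mx = 0 + 0.27 + 0.24 + 0.084 + 0.018 + 0 = 0.612
R0 < 1, so the population is declining.

declining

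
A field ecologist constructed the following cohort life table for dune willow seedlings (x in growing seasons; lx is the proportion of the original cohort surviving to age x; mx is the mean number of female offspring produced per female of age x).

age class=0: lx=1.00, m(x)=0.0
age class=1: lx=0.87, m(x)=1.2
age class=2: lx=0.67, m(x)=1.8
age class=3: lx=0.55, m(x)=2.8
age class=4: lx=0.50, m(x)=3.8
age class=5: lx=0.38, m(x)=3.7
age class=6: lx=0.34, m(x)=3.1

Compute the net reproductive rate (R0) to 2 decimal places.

8.15

lx·mx by age: 0, 1.044, 1.206, 1.54, 1.9, 1.406, 1.054
R0 = Σ lx·mx = 8.15 → 8.15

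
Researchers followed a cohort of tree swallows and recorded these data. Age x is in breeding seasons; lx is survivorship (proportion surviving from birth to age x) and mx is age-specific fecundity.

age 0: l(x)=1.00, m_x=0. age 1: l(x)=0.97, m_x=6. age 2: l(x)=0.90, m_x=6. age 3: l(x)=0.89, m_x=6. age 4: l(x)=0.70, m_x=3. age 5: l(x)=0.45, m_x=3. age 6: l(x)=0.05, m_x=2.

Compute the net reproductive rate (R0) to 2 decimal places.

lx·mx by age: 0, 5.82, 5.4, 5.34, 2.1, 1.35, 0.1
R0 = Σ lx·mx = 20.11 → 20.11

20.11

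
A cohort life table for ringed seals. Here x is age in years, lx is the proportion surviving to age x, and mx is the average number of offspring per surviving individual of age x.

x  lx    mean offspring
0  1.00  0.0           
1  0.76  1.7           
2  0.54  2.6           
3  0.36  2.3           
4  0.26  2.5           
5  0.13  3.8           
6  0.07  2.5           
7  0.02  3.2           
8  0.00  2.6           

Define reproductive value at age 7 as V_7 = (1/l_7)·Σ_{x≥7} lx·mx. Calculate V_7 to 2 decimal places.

3.20

lx·mx for x ≥ 7: 0.064, 0 → sum = 0.064
V_7 = 0.064 / l_7 = 0.064 / 0.02 = 3.2 → 3.20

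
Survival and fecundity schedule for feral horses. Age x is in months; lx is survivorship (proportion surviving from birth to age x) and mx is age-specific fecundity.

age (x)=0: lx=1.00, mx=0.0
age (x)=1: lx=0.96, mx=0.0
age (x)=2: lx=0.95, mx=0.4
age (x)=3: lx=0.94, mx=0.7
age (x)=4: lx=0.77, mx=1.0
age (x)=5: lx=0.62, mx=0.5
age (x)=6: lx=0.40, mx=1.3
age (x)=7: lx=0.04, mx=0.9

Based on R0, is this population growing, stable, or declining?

growing

R0 = Σ lx·mx = 0 + 0 + 0.38 + 0.658 + 0.77 + 0.31 + 0.52 + 0.036 = 2.674
R0 > 1, so the population is growing.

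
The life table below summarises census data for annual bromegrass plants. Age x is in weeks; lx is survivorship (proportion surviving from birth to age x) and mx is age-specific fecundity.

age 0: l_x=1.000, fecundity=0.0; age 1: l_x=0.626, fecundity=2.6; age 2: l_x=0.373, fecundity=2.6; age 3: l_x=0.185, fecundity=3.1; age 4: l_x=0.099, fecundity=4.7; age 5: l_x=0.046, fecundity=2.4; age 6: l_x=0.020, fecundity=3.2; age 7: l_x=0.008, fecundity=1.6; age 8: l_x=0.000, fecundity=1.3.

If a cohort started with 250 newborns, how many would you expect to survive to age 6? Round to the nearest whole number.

Expected survivors = N0 · l_6 = 250 × 0.020 = 5 → 5

5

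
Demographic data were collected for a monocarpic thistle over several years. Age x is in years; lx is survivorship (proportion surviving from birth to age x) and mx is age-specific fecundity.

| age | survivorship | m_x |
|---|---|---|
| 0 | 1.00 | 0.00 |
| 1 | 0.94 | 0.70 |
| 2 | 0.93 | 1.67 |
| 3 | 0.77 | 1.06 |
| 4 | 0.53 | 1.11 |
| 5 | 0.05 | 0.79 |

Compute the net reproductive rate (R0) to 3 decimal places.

3.655

lx·mx by age: 0, 0.658, 1.5531, 0.8162, 0.5883, 0.0395
R0 = Σ lx·mx = 3.6551 → 3.655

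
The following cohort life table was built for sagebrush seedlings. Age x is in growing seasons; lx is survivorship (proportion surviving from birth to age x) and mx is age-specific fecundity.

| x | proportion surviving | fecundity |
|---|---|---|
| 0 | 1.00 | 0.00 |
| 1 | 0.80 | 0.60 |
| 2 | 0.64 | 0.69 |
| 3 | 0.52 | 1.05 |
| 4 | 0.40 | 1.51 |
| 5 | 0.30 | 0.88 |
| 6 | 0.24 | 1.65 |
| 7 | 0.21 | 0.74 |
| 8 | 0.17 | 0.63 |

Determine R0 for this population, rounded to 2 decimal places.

lx·mx by age: 0, 0.48, 0.4416, 0.546, 0.604, 0.264, 0.396, 0.1554, 0.1071
R0 = Σ lx·mx = 2.9941 → 2.99

2.99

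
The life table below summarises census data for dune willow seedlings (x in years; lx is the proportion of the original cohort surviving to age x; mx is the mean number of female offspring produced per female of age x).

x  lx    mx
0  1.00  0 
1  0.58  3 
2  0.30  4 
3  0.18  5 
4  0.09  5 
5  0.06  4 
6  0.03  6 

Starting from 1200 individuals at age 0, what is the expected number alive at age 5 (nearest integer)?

72

Expected survivors = N0 · l_5 = 1200 × 0.06 = 72 → 72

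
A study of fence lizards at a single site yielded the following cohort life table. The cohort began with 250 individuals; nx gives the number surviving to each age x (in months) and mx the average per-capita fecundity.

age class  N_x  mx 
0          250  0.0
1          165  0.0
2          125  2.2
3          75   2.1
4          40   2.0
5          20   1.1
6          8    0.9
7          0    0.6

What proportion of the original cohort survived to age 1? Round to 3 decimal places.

0.660

l_1 = n_1/n_0 = 165/250 = 0.66 → 0.660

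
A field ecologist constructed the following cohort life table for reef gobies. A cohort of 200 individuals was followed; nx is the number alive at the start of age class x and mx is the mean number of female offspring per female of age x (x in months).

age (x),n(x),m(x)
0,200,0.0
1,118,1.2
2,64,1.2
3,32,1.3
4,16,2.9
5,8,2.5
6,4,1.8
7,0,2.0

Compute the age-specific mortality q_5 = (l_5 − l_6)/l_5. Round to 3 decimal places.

0.500

lx = nx/n0 = nx/200: 1, 0.59, 0.32, 0.16, 0.08, 0.04, 0.02, 0
q_5 = (l_5 − l_6) / l_5 = (0.04 − 0.02) / 0.04
     = 0.02 / 0.04 = 0.5 → 0.500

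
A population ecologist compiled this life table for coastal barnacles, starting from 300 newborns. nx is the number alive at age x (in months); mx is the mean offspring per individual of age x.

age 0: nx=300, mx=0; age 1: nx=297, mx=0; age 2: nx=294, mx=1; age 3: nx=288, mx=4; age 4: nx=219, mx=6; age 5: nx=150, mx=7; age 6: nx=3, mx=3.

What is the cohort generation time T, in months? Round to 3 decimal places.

lx = nx/n0 = nx/300: 1, 0.99, 0.98, 0.96, 0.73, 0.5, 0.01
lx·mx: 0, 0, 0.98, 3.84, 4.38, 3.5, 0.03 → R0 = 12.73
x·lx·mx: 0, 0, 1.96, 11.52, 17.52, 17.5, 0.18 → Σ = 48.68
T = 48.68 / 12.73 = 3.824038… → 3.824

3.824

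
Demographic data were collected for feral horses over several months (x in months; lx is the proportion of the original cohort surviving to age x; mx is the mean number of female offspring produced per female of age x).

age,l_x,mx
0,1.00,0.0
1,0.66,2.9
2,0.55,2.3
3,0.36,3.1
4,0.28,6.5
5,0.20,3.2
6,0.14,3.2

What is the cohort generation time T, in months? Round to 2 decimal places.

lx·mx: 0, 1.914, 1.265, 1.116, 1.82, 0.64, 0.448 → R0 = 7.203
x·lx·mx: 0, 1.914, 2.53, 3.348, 7.28, 3.2, 2.688 → Σ = 20.96
T = 20.96 / 7.203 = 2.909899… → 2.91

2.91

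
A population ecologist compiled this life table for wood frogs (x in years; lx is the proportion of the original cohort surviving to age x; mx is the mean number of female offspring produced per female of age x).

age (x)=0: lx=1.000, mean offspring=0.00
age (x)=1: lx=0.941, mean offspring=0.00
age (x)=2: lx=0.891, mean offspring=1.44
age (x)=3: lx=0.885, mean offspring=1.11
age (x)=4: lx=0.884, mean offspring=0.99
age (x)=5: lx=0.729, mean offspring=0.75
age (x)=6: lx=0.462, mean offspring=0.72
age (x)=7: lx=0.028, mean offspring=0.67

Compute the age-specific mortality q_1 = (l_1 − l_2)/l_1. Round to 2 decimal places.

0.05

q_1 = (l_1 − l_2) / l_1 = (0.941 − 0.891) / 0.941
     = 0.05 / 0.941 = 0.053135… → 0.05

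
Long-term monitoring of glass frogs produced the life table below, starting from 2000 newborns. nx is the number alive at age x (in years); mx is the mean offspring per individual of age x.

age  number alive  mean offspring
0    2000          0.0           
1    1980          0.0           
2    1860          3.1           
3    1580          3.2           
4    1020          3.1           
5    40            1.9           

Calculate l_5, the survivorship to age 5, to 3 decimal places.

0.020

l_5 = n_5/n_0 = 40/2000 = 0.02 → 0.020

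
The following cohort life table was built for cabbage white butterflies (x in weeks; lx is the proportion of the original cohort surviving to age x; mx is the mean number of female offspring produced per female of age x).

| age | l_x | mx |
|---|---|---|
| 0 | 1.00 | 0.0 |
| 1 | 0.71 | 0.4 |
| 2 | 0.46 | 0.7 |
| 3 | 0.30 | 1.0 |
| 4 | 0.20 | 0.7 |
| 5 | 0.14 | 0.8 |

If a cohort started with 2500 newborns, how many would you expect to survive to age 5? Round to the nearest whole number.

Expected survivors = N0 · l_5 = 2500 × 0.14 = 350 → 350

350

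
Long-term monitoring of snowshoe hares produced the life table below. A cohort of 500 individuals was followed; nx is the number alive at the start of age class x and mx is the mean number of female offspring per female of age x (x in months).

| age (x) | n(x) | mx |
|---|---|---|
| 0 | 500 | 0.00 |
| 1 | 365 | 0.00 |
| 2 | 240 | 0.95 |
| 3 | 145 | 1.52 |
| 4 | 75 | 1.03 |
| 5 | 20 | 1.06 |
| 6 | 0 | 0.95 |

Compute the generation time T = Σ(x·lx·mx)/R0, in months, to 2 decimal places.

lx = nx/n0 = nx/500: 1, 0.73, 0.48, 0.29, 0.15, 0.04, 0
lx·mx: 0, 0, 0.456, 0.4408, 0.1545, 0.0424, 0 → R0 = 1.0937
x·lx·mx: 0, 0, 0.912, 1.3224, 0.618, 0.212, 0 → Σ = 3.0644
T = 3.0644 / 1.0937 = 2.801865… → 2.80

2.80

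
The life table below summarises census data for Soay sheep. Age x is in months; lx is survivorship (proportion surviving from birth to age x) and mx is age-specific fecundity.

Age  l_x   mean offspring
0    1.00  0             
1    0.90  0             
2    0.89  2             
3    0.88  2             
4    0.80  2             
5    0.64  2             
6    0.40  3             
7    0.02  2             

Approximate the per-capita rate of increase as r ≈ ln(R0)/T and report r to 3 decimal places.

0.536

R0 = Σ lx·mx = 0 + 0 + 1.78 + 1.76 + 1.6 + 1.28 + 1.2 + 0.04 = 7.66
Σ x·lx·mx = 29.12; T = 29.12/7.66 = 3.80157…
r ≈ ln(R0)/T = ln(7.66)/3.80157… = 0.53557… → 0.536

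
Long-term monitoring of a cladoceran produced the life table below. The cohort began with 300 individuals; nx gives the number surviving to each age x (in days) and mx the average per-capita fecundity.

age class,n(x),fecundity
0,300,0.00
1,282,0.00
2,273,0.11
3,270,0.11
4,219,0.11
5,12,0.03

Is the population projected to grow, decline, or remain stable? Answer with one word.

lx = nx/n0 = nx/300: 1, 0.94, 0.91, 0.9, 0.73, 0.04
R0 = Σ lx·mx = 0 + 0 + 0.1001 + 0.099 + 0.0803 + 0.0012 = 0.2806
R0 < 1, so the population is declining.

declining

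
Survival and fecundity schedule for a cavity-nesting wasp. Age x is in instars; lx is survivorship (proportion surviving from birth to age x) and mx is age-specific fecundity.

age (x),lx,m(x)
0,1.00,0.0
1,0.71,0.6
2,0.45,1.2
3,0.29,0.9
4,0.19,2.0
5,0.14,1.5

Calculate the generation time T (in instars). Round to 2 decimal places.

2.67

lx·mx: 0, 0.426, 0.54, 0.261, 0.38, 0.21 → R0 = 1.817
x·lx·mx: 0, 0.426, 1.08, 0.783, 1.52, 1.05 → Σ = 4.859
T = 4.859 / 1.817 = 2.674188… → 2.67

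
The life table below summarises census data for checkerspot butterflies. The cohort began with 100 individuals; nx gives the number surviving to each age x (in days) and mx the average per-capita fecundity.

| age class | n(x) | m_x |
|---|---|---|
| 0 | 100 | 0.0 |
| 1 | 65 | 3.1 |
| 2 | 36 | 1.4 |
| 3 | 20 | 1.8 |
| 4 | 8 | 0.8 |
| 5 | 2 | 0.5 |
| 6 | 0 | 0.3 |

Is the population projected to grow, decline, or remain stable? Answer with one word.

lx = nx/n0 = nx/100: 1, 0.65, 0.36, 0.2, 0.08, 0.02, 0
R0 = Σ lx·mx = 0 + 2.015 + 0.504 + 0.36 + 0.064 + 0.01 + 0 = 2.953
R0 > 1, so the population is growing.

growing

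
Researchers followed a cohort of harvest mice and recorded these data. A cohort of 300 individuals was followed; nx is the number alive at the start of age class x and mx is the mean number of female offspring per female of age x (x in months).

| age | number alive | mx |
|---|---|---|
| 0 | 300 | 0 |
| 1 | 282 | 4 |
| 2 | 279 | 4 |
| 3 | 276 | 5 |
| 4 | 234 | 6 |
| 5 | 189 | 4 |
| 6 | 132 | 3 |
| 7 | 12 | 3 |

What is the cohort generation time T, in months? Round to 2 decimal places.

3.14

lx = nx/n0 = nx/300: 1, 0.94, 0.93, 0.92, 0.78, 0.63, 0.44, 0.04
lx·mx: 0, 3.76, 3.72, 4.6, 4.68, 2.52, 1.32, 0.12 → R0 = 20.72
x·lx·mx: 0, 3.76, 7.44, 13.8, 18.72, 12.6, 7.92, 0.84 → Σ = 65.08
T = 65.08 / 20.72 = 3.140927… → 3.14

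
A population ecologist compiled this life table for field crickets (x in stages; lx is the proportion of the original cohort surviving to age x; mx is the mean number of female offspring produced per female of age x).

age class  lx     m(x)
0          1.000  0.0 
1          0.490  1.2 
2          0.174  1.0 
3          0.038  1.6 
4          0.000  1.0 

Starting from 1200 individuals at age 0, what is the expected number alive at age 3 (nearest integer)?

46

Expected survivors = N0 · l_3 = 1200 × 0.038 = 45.6 → 46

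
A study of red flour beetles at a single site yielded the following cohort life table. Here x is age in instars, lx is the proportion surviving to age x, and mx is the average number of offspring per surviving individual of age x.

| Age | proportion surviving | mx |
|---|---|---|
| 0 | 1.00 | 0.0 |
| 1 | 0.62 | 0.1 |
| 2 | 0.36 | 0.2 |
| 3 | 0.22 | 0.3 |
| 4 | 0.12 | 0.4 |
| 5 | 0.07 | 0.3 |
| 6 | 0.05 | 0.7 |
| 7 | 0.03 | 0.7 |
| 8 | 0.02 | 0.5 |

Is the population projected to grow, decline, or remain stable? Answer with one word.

R0 = Σ lx·mx = 0 + 0.062 + 0.072 + 0.066 + 0.048 + 0.021 + 0.035 + 0.021 + 0.01 = 0.335
R0 < 1, so the population is declining.

declining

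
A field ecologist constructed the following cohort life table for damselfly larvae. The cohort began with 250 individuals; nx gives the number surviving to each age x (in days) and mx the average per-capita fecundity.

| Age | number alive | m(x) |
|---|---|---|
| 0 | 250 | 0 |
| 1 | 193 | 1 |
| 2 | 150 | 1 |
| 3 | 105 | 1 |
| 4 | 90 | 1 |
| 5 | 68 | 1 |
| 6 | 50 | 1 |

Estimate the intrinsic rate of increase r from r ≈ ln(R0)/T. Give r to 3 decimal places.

0.350

lx = nx/n0 = nx/250: 1, 0.772, 0.6, 0.42, 0.36, 0.272, 0.2
R0 = Σ lx·mx = 0 + 0.772 + 0.6 + 0.42 + 0.36 + 0.272 + 0.2 = 2.624
Σ x·lx·mx = 7.232; T = 7.232/2.624 = 2.7561…
r ≈ ln(R0)/T = ln(2.624)/2.7561… = 0.35002… → 0.350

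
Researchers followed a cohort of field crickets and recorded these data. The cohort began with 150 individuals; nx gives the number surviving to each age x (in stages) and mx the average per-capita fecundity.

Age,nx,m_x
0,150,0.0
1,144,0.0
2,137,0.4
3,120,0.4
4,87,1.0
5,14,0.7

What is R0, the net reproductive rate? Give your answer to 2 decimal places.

lx = nx/n0 = nx/150: 1, 0.96, 0.91333…, 0.8, 0.58, 0.09333…
lx·mx by age: 0, 0, 0.365333…, 0.32, 0.58, 0.065333…
R0 = Σ lx·mx = 1.330667… → 1.33

1.33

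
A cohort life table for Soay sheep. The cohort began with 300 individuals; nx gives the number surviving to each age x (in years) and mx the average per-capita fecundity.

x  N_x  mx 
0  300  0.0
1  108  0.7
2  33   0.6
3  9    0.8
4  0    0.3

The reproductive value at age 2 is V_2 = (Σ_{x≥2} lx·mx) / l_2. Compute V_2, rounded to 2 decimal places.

lx = nx/n0 = nx/300: 1, 0.36, 0.11, 0.03, 0
lx·mx for x ≥ 2: 0.066, 0.024, 0 → sum = 0.09
V_2 = 0.09 / l_2 = 0.09 / 0.11 = 0.818182… → 0.82

0.82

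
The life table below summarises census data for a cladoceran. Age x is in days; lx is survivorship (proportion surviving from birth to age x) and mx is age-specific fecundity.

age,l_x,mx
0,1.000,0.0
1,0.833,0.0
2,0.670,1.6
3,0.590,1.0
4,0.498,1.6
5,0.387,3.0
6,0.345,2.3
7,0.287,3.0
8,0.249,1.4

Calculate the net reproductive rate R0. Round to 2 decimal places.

5.62

lx·mx by age: 0, 0, 1.072, 0.59, 0.7968, 1.161, 0.7935, 0.861, 0.3486
R0 = Σ lx·mx = 5.6229 → 5.62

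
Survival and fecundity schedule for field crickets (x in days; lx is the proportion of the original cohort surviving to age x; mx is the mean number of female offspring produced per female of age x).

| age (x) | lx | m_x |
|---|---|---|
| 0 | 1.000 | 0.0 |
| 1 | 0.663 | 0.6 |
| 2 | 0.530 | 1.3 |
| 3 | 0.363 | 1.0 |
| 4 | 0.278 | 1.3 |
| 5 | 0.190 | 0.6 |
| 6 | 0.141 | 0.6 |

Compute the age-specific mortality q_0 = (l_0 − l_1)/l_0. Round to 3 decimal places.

q_0 = (l_0 − l_1) / l_0 = (1 − 0.663) / 1
     = 0.337 / 1 = 0.337 → 0.337

0.337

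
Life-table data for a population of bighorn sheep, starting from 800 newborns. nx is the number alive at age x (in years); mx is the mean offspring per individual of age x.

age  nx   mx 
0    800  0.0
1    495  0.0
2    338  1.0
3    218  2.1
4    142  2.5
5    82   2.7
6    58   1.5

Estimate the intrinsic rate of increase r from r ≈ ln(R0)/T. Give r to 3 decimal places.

0.172

lx = nx/n0 = nx/800: 1, 0.61875, 0.4225, 0.2725, 0.1775, 0.1025, 0.0725
R0 = Σ lx·mx = 0 + 0 + 0.4225 + 0.57225 + 0.44375 + 0.27675 + 0.10875 = 1.824
Σ x·lx·mx = 6.373; T = 6.373/1.824 = 3.49397…
r ≈ ln(R0)/T = ln(1.824)/3.49397… = 0.17202… → 0.172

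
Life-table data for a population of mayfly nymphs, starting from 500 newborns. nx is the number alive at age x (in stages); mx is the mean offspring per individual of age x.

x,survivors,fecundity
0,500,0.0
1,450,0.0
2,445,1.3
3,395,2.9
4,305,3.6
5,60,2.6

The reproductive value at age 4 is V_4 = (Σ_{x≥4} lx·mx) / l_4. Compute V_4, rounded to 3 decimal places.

lx = nx/n0 = nx/500: 1, 0.9, 0.89, 0.79, 0.61, 0.12
lx·mx for x ≥ 4: 2.196, 0.312 → sum = 2.508
V_4 = 2.508 / l_4 = 2.508 / 0.61 = 4.111475… → 4.111

4.111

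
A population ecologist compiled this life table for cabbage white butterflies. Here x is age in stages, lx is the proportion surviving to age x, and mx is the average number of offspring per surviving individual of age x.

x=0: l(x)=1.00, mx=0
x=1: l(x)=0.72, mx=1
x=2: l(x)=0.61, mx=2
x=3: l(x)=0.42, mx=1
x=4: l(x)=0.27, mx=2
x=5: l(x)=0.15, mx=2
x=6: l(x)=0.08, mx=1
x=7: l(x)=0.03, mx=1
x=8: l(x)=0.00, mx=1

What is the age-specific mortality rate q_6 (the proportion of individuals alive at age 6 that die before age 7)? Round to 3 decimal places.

q_6 = (l_6 − l_7) / l_6 = (0.08 − 0.03) / 0.08
     = 0.05 / 0.08 = 0.625 → 0.625

0.625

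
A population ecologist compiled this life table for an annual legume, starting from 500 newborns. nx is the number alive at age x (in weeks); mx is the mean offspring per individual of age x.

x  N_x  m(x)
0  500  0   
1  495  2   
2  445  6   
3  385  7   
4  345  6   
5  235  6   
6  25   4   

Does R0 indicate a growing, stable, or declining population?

lx = nx/n0 = nx/500: 1, 0.99, 0.89, 0.77, 0.69, 0.47, 0.05
R0 = Σ lx·mx = 0 + 1.98 + 5.34 + 5.39 + 4.14 + 2.82 + 0.2 = 19.87
R0 > 1, so the population is growing.

growing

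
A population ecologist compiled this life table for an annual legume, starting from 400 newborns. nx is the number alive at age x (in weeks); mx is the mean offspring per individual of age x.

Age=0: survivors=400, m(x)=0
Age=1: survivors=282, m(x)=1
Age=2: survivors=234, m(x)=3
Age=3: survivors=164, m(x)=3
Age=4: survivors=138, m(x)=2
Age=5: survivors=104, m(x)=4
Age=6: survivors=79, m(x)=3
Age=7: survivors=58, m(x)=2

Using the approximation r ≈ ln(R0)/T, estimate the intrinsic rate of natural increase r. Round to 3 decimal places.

0.541

lx = nx/n0 = nx/400: 1, 0.705, 0.585, 0.41, 0.345, 0.26, 0.1975, 0.145
R0 = Σ lx·mx = 0 + 0.705 + 1.755 + 1.23 + 0.69 + 1.04 + 0.5925 + 0.29 = 6.3025
Σ x·lx·mx = 21.45; T = 21.45/6.3025 = 3.40341…
r ≈ ln(R0)/T = ln(6.3025)/3.40341… = 0.54091… → 0.541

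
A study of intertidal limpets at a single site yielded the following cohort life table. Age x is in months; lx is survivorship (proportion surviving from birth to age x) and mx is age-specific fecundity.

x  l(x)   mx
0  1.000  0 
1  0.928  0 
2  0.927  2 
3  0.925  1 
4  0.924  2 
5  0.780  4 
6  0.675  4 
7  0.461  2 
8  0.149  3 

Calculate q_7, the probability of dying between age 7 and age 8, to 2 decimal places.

0.68

q_7 = (l_7 − l_8) / l_7 = (0.461 − 0.149) / 0.461
     = 0.312 / 0.461 = 0.67679… → 0.68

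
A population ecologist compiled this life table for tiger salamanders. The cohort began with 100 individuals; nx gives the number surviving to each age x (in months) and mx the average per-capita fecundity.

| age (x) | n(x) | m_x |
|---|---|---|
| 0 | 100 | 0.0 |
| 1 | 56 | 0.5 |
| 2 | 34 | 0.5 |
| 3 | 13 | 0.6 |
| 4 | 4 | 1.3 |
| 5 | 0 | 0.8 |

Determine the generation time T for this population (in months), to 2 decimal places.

lx = nx/n0 = nx/100: 1, 0.56, 0.34, 0.13, 0.04, 0
lx·mx: 0, 0.28, 0.17, 0.078, 0.052, 0 → R0 = 0.58
x·lx·mx: 0, 0.28, 0.34, 0.234, 0.208, 0 → Σ = 1.062
T = 1.062 / 0.58 = 1.831034… → 1.83

1.83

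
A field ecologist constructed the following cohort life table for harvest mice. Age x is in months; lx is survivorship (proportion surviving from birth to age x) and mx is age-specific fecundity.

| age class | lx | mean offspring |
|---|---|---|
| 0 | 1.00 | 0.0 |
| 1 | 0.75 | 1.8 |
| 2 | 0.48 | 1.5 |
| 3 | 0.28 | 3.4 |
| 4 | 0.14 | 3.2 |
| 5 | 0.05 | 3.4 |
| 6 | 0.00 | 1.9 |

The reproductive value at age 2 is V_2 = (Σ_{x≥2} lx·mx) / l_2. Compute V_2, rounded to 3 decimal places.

4.771

lx·mx for x ≥ 2: 0.72, 0.952, 0.448, 0.17, 0 → sum = 2.29
V_2 = 2.29 / l_2 = 2.29 / 0.48 = 4.770833… → 4.771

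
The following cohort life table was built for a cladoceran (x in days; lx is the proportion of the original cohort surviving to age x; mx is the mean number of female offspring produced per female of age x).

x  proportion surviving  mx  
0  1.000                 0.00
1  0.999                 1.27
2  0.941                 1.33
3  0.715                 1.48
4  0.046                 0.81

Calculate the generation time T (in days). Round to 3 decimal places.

1.962

lx·mx: 0, 1.26873, 1.25153, 1.0582, 0.03726 → R0 = 3.61572
x·lx·mx: 0, 1.26873, 2.50306, 3.1746, 0.14904 → Σ = 7.09543
T = 7.09543 / 3.61572 = 1.962384… → 1.962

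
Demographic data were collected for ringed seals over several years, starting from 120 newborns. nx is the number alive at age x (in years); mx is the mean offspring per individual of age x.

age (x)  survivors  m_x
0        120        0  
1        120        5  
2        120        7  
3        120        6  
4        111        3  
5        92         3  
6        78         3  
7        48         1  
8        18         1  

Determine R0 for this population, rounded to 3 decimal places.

lx = nx/n0 = nx/120: 1, 1, 1, 1, 0.925, 0.76667…, 0.65, 0.4, 0.15
lx·mx by age: 0, 5, 7, 6, 2.775, 2.3…, 1.95, 0.4, 0.15
R0 = Σ lx·mx = 25.575… → 25.575

25.575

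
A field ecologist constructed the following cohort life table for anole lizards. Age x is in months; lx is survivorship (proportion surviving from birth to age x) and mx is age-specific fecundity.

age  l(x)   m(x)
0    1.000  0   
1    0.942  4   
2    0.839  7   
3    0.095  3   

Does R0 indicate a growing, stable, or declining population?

growing

R0 = Σ lx·mx = 0 + 3.768 + 5.873 + 0.285 = 9.926
R0 > 1, so the population is growing.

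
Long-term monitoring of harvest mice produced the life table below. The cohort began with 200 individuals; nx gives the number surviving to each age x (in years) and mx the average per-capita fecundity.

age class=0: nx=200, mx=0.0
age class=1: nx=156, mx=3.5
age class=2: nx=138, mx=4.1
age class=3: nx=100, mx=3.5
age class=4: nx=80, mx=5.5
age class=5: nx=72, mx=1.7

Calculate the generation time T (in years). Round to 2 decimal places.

2.52

lx = nx/n0 = nx/200: 1, 0.78, 0.69, 0.5, 0.4, 0.36
lx·mx: 0, 2.73, 2.829, 1.75, 2.2, 0.612 → R0 = 10.121
x·lx·mx: 0, 2.73, 5.658, 5.25, 8.8, 3.06 → Σ = 25.498
T = 25.498 / 10.121 = 2.519316… → 2.52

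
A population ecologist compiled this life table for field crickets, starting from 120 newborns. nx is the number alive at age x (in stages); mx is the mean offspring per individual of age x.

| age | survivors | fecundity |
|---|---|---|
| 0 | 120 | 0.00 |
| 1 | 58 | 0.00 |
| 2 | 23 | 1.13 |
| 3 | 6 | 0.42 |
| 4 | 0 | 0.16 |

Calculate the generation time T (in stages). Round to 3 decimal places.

lx = nx/n0 = nx/120: 1, 0.48333…, 0.19167…, 0.05, 0
lx·mx: 0, 0, 0.216583…, 0.021, 0 → R0 = 0.237583…
x·lx·mx: 0, 0, 0.433167…, 0.063, 0 → Σ = 0.496167…
T = 0.496167… / 0.237583… = 2.08839… → 2.088

2.088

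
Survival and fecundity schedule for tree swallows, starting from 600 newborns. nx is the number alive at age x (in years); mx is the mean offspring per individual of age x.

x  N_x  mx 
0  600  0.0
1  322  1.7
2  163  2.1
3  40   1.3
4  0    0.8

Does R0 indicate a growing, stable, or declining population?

growing

lx = nx/n0 = nx/600: 1, 0.53667…, 0.27167…, 0.06667…, 0
R0 = Σ lx·mx = 0 + 0.912333… + 0.5705… + 0.086667… + 0 = 1.5695…
R0 > 1, so the population is growing.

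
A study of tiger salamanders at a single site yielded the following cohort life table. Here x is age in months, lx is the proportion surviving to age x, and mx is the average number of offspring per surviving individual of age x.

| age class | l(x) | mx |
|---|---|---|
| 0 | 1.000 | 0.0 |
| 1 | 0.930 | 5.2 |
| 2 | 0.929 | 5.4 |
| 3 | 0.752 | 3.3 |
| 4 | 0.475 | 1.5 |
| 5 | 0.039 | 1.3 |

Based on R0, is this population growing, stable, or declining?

R0 = Σ lx·mx = 0 + 4.836 + 5.0166 + 2.4816 + 0.7125 + 0.0507 = 13.0974
R0 > 1, so the population is growing.

growing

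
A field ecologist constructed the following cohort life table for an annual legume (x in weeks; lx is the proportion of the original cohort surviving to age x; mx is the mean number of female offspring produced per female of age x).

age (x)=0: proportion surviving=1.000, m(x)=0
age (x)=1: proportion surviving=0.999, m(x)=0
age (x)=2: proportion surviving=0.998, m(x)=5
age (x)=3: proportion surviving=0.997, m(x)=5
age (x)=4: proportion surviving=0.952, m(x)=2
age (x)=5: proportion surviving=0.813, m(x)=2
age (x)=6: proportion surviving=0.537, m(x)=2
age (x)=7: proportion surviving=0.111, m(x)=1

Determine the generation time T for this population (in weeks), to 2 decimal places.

3.26

lx·mx: 0, 0, 4.99, 4.985, 1.904, 1.626, 1.074, 0.111 → R0 = 14.69
x·lx·mx: 0, 0, 9.98, 14.955, 7.616, 8.13, 6.444, 0.777 → Σ = 47.902
T = 47.902 / 14.69 = 3.260858… → 3.26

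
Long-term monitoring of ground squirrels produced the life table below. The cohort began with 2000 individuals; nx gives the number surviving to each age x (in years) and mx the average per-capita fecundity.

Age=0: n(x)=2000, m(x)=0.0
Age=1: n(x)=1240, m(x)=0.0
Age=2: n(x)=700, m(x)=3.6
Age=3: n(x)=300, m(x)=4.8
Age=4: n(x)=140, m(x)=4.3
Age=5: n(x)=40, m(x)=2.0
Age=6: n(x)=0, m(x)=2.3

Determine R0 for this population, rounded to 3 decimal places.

2.321

lx = nx/n0 = nx/2000: 1, 0.62, 0.35, 0.15, 0.07, 0.02, 0
lx·mx by age: 0, 0, 1.26, 0.72, 0.301, 0.04, 0
R0 = Σ lx·mx = 2.321 → 2.321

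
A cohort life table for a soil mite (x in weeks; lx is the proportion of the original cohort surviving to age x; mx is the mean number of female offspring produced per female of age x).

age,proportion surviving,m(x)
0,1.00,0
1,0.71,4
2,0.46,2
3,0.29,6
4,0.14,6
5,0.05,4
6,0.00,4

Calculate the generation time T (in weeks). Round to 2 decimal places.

lx·mx: 0, 2.84, 0.92, 1.74, 0.84, 0.2, 0 → R0 = 6.54
x·lx·mx: 0, 2.84, 1.84, 5.22, 3.36, 1, 0 → Σ = 14.26
T = 14.26 / 6.54 = 2.180428… → 2.18

2.18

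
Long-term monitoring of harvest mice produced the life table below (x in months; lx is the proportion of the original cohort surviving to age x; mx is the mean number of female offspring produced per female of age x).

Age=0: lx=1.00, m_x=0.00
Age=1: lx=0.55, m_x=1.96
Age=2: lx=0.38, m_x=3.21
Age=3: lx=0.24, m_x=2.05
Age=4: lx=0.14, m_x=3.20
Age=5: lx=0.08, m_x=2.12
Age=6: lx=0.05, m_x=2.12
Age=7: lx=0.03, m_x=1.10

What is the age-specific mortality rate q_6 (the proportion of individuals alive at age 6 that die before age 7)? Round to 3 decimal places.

0.400

q_6 = (l_6 − l_7) / l_6 = (0.05 − 0.03) / 0.05
     = 0.02 / 0.05 = 0.4 → 0.400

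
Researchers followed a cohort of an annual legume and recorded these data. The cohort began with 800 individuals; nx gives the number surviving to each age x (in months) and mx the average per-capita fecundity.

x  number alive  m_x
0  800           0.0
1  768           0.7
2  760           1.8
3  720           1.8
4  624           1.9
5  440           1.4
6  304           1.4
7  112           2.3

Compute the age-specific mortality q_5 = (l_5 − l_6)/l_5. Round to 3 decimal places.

0.309

lx = nx/n0 = nx/800: 1, 0.96, 0.95, 0.9, 0.78, 0.55, 0.38, 0.14
q_5 = (l_5 − l_6) / l_5 = (0.55 − 0.38) / 0.55
     = 0.17 / 0.55 = 0.309091… → 0.309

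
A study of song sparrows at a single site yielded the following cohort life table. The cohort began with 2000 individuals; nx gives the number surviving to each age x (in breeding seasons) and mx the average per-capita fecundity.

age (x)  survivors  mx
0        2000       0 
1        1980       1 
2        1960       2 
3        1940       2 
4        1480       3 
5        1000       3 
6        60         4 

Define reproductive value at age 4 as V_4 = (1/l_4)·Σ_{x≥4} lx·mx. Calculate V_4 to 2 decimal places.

lx = nx/n0 = nx/2000: 1, 0.99, 0.98, 0.97, 0.74, 0.5, 0.03
lx·mx for x ≥ 4: 2.22, 1.5, 0.12 → sum = 3.84
V_4 = 3.84 / l_4 = 3.84 / 0.74 = 5.189189… → 5.19

5.19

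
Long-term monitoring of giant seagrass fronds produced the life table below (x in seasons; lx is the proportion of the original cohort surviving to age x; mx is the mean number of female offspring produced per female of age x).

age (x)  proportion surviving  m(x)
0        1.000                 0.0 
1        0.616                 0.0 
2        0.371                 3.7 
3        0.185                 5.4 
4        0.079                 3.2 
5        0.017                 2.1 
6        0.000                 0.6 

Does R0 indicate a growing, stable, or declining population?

R0 = Σ lx·mx = 0 + 0 + 1.3727 + 0.999 + 0.2528 + 0.0357 + 0 = 2.6602
R0 > 1, so the population is growing.

growing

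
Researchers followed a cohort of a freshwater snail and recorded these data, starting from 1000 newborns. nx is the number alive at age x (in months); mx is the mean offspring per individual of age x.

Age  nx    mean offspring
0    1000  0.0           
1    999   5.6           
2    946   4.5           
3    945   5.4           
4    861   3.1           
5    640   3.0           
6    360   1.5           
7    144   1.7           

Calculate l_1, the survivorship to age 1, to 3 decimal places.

l_1 = n_1/n_0 = 999/1000 = 0.999 → 0.999

0.999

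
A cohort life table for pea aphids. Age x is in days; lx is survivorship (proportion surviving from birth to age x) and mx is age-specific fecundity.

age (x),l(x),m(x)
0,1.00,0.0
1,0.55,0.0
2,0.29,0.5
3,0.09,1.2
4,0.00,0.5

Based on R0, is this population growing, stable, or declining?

declining

R0 = Σ lx·mx = 0 + 0 + 0.145 + 0.108 + 0 = 0.253
R0 < 1, so the population is declining.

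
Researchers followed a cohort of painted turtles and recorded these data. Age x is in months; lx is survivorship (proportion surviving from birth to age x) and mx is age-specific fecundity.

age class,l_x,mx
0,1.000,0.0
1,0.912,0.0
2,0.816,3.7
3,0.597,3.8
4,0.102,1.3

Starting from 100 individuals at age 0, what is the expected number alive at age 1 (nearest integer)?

Expected survivors = N0 · l_1 = 100 × 0.912 = 91.2 → 91

91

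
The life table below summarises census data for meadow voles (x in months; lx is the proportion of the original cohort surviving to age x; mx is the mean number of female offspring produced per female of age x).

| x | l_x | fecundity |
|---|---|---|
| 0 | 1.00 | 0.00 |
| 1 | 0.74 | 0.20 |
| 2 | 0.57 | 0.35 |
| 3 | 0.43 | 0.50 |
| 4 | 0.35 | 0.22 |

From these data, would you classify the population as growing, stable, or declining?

R0 = Σ lx·mx = 0 + 0.148 + 0.1995 + 0.215 + 0.077 = 0.6395
R0 < 1, so the population is declining.

declining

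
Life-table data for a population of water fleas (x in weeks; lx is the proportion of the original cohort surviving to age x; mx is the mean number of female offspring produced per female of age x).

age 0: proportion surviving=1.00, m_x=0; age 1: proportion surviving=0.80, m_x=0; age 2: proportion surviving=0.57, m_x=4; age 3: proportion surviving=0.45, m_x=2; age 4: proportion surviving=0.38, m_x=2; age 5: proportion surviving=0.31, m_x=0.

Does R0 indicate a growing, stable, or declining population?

R0 = Σ lx·mx = 0 + 0 + 2.28 + 0.9 + 0.76 + 0 = 3.94
R0 > 1, so the population is growing.

growing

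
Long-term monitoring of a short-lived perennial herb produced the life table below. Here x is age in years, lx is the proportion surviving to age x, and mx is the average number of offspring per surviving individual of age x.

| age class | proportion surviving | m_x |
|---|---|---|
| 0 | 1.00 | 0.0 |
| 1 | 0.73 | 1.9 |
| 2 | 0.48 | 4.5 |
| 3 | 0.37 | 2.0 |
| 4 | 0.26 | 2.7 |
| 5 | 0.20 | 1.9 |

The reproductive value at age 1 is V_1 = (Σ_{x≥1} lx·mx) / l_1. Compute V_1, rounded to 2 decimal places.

lx·mx for x ≥ 1: 1.387, 2.16, 0.74, 0.702, 0.38 → sum = 5.369
V_1 = 5.369 / l_1 = 5.369 / 0.73 = 7.354795… → 7.35

7.35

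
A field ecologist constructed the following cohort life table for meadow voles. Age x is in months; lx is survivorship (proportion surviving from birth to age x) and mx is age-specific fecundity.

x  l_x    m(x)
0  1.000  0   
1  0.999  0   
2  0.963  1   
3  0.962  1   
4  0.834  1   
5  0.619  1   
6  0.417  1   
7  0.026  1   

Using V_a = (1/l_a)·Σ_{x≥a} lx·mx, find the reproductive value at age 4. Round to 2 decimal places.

lx·mx for x ≥ 4: 0.834, 0.619, 0.417, 0.026 → sum = 1.896
V_4 = 1.896 / l_4 = 1.896 / 0.834 = 2.273381… → 2.27

2.27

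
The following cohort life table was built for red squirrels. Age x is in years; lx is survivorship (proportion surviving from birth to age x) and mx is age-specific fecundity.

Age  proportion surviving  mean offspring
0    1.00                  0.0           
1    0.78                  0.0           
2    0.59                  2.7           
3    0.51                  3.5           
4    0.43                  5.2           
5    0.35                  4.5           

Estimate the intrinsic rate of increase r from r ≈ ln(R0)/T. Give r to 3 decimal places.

R0 = Σ lx·mx = 0 + 0 + 1.593 + 1.785 + 2.236 + 1.575 = 7.189
Σ x·lx·mx = 25.36; T = 25.36/7.189 = 3.52761…
r ≈ ln(R0)/T = ln(7.189)/3.52761… = 0.55917… → 0.559

0.559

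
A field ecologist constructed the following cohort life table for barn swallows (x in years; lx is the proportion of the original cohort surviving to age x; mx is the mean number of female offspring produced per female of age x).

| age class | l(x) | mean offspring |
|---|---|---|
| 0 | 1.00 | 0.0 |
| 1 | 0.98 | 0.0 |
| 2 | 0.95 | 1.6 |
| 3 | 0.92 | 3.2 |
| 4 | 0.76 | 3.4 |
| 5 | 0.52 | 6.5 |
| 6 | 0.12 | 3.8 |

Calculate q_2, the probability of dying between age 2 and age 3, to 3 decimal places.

0.032

q_2 = (l_2 − l_3) / l_2 = (0.95 − 0.92) / 0.95
     = 0.03 / 0.95 = 0.031579… → 0.032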